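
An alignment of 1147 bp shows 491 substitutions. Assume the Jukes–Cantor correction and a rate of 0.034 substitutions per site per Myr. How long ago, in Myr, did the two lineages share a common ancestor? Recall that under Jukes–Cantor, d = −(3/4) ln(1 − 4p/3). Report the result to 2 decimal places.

p = 491/1147 ≈ 0.428073.
d = −(3/4) ln(1 − 4p/3) = −0.75 ln(1 − 0.570764) = −0.75 ln(0.429236)
  = −0.75 × (-0.845748) = 0.634311 substitutions/site.
Under a molecular clock d = 2μt, so t = d/(2μ) = 0.634311 / (2 × 0.034) = 9.33 Myr.

9.33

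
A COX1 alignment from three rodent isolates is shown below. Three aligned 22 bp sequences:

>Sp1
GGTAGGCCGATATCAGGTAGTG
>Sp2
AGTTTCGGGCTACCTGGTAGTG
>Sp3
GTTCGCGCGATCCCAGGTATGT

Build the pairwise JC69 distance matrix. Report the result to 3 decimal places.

d(Sp1,Sp2) = 0.591, d(Sp1,Sp3) = 0.591, d(Sp2,Sp3) = 0.824

Sp1–Sp2: 9/22 sites differ → p ≈ 0.409091, d = −0.75 ln(1 − 0.545455) = 0.591344 ≈ 0.591.
Sp1–Sp3: 9/22 sites differ → p ≈ 0.409091, d = −0.75 ln(1 − 0.545455) = 0.591344 ≈ 0.591.
Sp2–Sp3: 11/22 sites differ → p = 0.5, d = −0.75 ln(1 − 0.666667) = 0.823960 ≈ 0.824.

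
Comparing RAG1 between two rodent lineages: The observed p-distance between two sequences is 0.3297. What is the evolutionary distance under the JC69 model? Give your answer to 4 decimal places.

0.4343

d = −(3/4) ln(1 − 4p/3) = −0.75 ln(1 − 0.4396) = −0.75 ln(0.5604)
  = −0.75 × (-0.579104) = 0.434328 substitutions/site.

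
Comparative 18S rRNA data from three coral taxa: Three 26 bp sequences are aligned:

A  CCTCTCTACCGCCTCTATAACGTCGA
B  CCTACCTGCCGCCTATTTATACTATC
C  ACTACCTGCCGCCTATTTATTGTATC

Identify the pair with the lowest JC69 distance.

B and C

A–B: 11/26 differ, p = 0.423, d = 0.623.
A–C: 11/26 differ, p = 0.423, d = 0.623.
B–C: 3/26 differ, p = 0.115, d = 0.125.
The smallest distance is between B and C.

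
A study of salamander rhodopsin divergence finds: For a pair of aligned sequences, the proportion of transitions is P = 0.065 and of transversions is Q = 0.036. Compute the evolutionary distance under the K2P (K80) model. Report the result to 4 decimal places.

Under the Kimura two-parameter model, d = −½ ln(1 − 2P − Q) − ¼ ln(1 − 2Q).
1 − 2P − Q = 0.834, giving −½ ln(0.834) = 0.090761.
1 − 2Q = 0.928, giving −¼ ln(0.928) = 0.018681.
d = 0.090761 + 0.018681 = 0.109442.

0.1094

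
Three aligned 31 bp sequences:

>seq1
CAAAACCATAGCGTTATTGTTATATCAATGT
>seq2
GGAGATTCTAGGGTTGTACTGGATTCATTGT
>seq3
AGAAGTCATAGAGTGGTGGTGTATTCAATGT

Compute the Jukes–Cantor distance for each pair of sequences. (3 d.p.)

seq1–seq2: 15/31 sites differ → p ≈ 0.483871, d = −0.75 ln(1 − 0.645161) = 0.777068 ≈ 0.777.
seq1–seq3: 12/31 sites differ → p ≈ 0.387097, d = −0.75 ln(1 − 0.516129) = 0.544453 ≈ 0.544.
seq2–seq3: 11/31 sites differ → p ≈ 0.354839, d = −0.75 ln(1 − 0.473119) = 0.480585 ≈ 0.481.

d(seq1,seq2) = 0.777, d(seq1,seq3) = 0.544, d(seq2,seq3) = 0.481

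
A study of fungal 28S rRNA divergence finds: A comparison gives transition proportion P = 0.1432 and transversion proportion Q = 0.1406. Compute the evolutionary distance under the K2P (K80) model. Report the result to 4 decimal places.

Under the Kimura two-parameter model, d = −½ ln(1 − 2P − Q) − ¼ ln(1 − 2Q).
1 − 2P − Q = 0.573, giving −½ ln(0.573) = 0.278435.
1 − 2Q = 0.7188, giving −¼ ln(0.7188) = 0.082543.
d = 0.278435 + 0.082543 = 0.360978.

0.3610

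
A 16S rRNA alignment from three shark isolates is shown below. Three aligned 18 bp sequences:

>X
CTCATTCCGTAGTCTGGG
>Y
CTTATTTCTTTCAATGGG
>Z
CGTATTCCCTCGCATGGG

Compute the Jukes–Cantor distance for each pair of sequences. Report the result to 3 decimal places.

X–Y: 7/18 sites differ → p ≈ 0.388889, d = −0.75 ln(1 − 0.518519) = 0.548166 ≈ 0.548.
X–Z: 6/18 sites differ → p ≈ 0.333333, d = −0.75 ln(1 − 0.444444) = 0.440839 ≈ 0.441.
Y–Z: 6/18 sites differ → p ≈ 0.333333, d = −0.75 ln(1 − 0.444444) = 0.440839 ≈ 0.441.

d(X,Y) = 0.548, d(X,Z) = 0.441, d(Y,Z) = 0.441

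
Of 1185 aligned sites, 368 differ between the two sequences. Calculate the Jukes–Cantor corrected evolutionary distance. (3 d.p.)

0.401

p = 368/1185 ≈ 0.310549.
d = −(3/4) ln(1 − 4p/3) = −0.75 ln(1 − 0.414065) = −0.75 ln(0.585935)
  = −0.75 × (-0.534546) = 0.400910 substitutions/site.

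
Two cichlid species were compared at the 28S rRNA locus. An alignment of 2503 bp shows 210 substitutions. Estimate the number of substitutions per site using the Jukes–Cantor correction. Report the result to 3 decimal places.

p = 210/2503 ≈ 0.083899.
d = −(3/4) ln(1 − 4p/3) = −0.75 ln(1 − 0.111865) = −0.75 ln(0.888135)
  = −0.75 × (-0.118632) = 0.088974 substitutions/site.

0.089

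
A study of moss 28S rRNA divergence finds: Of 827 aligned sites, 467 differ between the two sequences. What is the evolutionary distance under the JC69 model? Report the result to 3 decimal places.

1.049

p = 467/827 ≈ 0.564692.
d = −(3/4) ln(1 − 4p/3) = −0.75 ln(1 − 0.752923) = −0.75 ln(0.247077)
  = −0.75 × (-1.398055) = 1.048541 substitutions/site.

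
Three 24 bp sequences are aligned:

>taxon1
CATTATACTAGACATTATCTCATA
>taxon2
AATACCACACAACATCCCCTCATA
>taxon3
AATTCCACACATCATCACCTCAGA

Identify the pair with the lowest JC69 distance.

taxon2 and taxon3

taxon1–taxon2: 10/24 differ, p = 0.417, d = 0.608.
taxon1–taxon3: 10/24 differ, p = 0.417, d = 0.608.
taxon2–taxon3: 4/24 differ, p = 0.167, d = 0.188.
The smallest distance is between taxon2 and taxon3.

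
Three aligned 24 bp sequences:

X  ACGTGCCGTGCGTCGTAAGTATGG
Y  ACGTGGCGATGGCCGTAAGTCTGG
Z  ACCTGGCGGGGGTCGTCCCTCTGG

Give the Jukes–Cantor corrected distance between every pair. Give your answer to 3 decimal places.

d(X,Y) = 0.304, d(X,Z) = 0.441, d(Y,Z) = 0.369

X–Y: 6/24 sites differ → p = 0.25, d = −0.75 ln(1 − 0.333333) = 0.304098 ≈ 0.304.
X–Z: 8/24 sites differ → p ≈ 0.333333, d = −0.75 ln(1 − 0.444444) = 0.440839 ≈ 0.441.
Y–Z: 7/24 sites differ → p ≈ 0.291667, d = −0.75 ln(1 − 0.388889) = 0.369358 ≈ 0.369.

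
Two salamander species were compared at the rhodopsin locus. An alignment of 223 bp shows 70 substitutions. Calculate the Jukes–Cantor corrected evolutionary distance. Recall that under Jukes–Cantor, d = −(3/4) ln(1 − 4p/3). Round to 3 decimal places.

0.407

p = 70/223 ≈ 0.313901.
d = −(3/4) ln(1 − 4p/3) = −0.75 ln(1 − 0.418535) = −0.75 ln(0.581465)
  = −0.75 × (-0.542204) = 0.406653 substitutions/site.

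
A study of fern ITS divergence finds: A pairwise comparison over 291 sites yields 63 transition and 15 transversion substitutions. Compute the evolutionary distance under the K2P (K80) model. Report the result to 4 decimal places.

0.3585

P = 63/291 ≈ 0.216495 and Q = 15/291 ≈ 0.051546.
Under the Kimura two-parameter model, d = −½ ln(1 − 2P − Q) − ¼ ln(1 − 2Q).
1 − 2P − Q = 0.515464, giving −½ ln(0.515464) = 0.331344.
1 − 2Q = 0.896908, giving −¼ ln(0.896908) = 0.027200.
d = 0.331344 + 0.027200 = 0.358544.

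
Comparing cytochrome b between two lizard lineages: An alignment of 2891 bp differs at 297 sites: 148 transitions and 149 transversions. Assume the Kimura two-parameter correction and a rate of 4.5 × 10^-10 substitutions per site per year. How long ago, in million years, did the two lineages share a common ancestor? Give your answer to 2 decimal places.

P = 148/2891 ≈ 0.051193 and Q = 149/2891 ≈ 0.051539.
Under the Kimura two-parameter model, d = −½ ln(1 − 2P − Q) − ¼ ln(1 − 2Q).
1 − 2P − Q = 0.846075, giving −½ ln(0.846075) = 0.083574.
1 − 2Q = 0.896922, giving −¼ ln(0.896922) = 0.027197.
d = 0.083574 + 0.027197 = 0.110771.
Under a molecular clock d = 2μt, so t = d/(2μ) = 0.110771 / (2 × 4.5 × 10^-10) = 123.08 million years.

123.08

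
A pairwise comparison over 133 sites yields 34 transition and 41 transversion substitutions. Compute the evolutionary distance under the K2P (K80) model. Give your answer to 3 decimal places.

1.096

P = 34/133 ≈ 0.255639 and Q = 41/133 ≈ 0.308271.
Under the Kimura two-parameter model, d = −½ ln(1 − 2P − Q) − ¼ ln(1 − 2Q).
1 − 2P − Q = 0.180451, giving −½ ln(0.180451) = 0.856148.
1 − 2Q = 0.383458, giving −¼ ln(0.383458) = 0.239631.
d = 0.856148 + 0.239631 = 1.095779.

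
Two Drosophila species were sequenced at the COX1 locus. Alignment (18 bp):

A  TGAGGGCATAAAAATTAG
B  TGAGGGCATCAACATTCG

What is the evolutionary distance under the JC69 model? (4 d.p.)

0.1885

The sequences differ at 3 of 18 sites (10, 13, 17), so p = 3/18 ≈ 0.166667.
d = −(3/4) ln(1 − 4p/3) = −0.75 ln(1 − 0.222223) = −0.75 ln(0.777777)
  = −0.75 × (-0.251315) = 0.188486 substitutions/site.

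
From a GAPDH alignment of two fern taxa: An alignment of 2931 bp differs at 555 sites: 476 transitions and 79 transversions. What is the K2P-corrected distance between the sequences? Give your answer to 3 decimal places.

P = 476/2931 ≈ 0.162402 and Q = 79/2931 ≈ 0.026953.
Under the Kimura two-parameter model, d = −½ ln(1 − 2P − Q) − ¼ ln(1 − 2Q).
1 − 2P − Q = 0.648243, giving −½ ln(0.648243) = 0.216745.
1 − 2Q = 0.946094, giving −¼ ln(0.946094) = 0.013853.
d = 0.216745 + 0.013853 = 0.230598.

0.231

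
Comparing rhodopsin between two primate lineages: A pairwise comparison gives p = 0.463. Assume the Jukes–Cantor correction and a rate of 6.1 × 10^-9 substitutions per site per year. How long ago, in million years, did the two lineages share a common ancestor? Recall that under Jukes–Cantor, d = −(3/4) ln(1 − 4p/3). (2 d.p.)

59.05

d = −(3/4) ln(1 − 4p/3) = −0.75 ln(1 − 0.617333) = −0.75 ln(0.382667)
  = −0.75 × (-0.960590) = 0.720443 substitutions/site.
Under a molecular clock d = 2μt, so t = d/(2μ) = 0.720443 / (2 × 6.1 × 10^-9) = 59.05 million years.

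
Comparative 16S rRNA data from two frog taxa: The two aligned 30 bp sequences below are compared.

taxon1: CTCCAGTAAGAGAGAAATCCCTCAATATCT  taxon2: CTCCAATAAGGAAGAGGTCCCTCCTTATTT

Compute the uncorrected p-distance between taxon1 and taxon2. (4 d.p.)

The sequences differ at 8 of 30 positions (sites 6, 11, 12, 16, 17, 24, 25, 29).
p = 8/30 = 0.266666… ≈ 0.2667 (to 4 d.p.).

0.2667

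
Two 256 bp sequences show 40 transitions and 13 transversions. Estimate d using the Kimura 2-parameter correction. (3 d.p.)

0.252

P = 40/256 = 0.15625 and Q = 13/256 ≈ 0.050781.
Under the Kimura two-parameter model, d = −½ ln(1 − 2P − Q) − ¼ ln(1 − 2Q).
1 − 2P − Q = 0.636719, giving −½ ln(0.636719) = 0.225713.
1 − 2Q = 0.898438, giving −¼ ln(0.898438) = 0.026774.
d = 0.225713 + 0.026774 = 0.252487.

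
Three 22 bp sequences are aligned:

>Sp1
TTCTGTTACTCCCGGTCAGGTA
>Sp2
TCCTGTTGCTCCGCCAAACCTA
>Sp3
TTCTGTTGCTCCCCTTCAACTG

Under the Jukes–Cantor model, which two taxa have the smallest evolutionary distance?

Sp1 and Sp3

Sp1–Sp2: 9/22 differ, p = 0.409, d = 0.591.
Sp1–Sp3: 6/22 differ, p = 0.273, d = 0.339.
Sp2–Sp3: 7/22 differ, p = 0.318, d = 0.414.
The smallest distance is between Sp1 and Sp3.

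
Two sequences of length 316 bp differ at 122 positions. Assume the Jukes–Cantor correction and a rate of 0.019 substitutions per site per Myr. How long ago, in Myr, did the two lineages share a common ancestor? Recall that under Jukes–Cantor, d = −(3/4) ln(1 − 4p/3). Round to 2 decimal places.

14.27

p = 122/316 ≈ 0.386076.
d = −(3/4) ln(1 − 4p/3) = −0.75 ln(1 − 0.514768) = −0.75 ln(0.485232)
  = −0.75 × (-0.723128) = 0.542346 substitutions/site.
Under a molecular clock d = 2μt, so t = d/(2μ) = 0.542346 / (2 × 0.019) = 14.27 Myr.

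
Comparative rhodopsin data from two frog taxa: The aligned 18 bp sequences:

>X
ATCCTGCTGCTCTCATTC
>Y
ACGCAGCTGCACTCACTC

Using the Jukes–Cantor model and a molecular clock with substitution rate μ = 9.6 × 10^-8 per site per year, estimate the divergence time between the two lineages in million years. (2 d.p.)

1.81

The sequences differ at 5 of 18 sites (2, 3, 5, 11, 16), so p = 5/18 ≈ 0.277778.
d = −(3/4) ln(1 − 4p/3) = −0.75 ln(1 − 0.370371) = −0.75 ln(0.629629)
  = −0.75 × (-0.462625) = 0.346969 substitutions/site.
Under a molecular clock d = 2μt, so t = d/(2μ) = 0.346969 / (2 × 9.6 × 10^-8) = 1.81 million years.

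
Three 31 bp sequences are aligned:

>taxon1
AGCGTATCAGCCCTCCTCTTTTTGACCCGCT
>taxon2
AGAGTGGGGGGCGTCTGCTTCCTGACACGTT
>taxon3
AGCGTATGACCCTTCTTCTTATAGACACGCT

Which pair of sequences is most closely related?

taxon1–taxon2: 13/31 differ, p = 0.419, d = 0.614.
taxon1–taxon3: 7/31 differ, p = 0.226, d = 0.269.
taxon2–taxon3: 12/31 differ, p = 0.387, d = 0.544.
The smallest distance is between taxon1 and taxon3.

taxon1 and taxon3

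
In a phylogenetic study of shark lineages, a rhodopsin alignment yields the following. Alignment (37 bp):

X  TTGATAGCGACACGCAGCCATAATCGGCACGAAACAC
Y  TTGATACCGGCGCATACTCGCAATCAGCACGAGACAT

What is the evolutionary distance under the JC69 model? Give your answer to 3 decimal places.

The sequences differ at 12 of 37 sites, so p = 12/37 ≈ 0.324324.
d = −(3/4) ln(1 − 4p/3) = −0.75 ln(1 − 0.432432) = −0.75 ln(0.567568)
  = −0.75 × (-0.566395) = 0.424796 substitutions/site.

0.425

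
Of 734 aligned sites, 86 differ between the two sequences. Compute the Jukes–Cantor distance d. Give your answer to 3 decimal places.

p = 86/734 ≈ 0.117166.
d = −(3/4) ln(1 − 4p/3) = −0.75 ln(1 − 0.156221) = −0.75 ln(0.843779)
  = −0.75 × (-0.169865) = 0.127399 substitutions/site.

0.127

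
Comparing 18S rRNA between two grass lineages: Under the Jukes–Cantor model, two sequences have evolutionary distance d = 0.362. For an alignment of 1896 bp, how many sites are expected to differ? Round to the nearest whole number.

544

Invert JC69: p = (3/4)(1 − e^(−4d/3)) = 0.75 × (1 − e^(-0.482667)) = 0.75 × (1 − 0.617135) = 0.287149.
Expected differing sites = pL ≈ 0.287149 × 1896 = 544.434504 ≈ 544.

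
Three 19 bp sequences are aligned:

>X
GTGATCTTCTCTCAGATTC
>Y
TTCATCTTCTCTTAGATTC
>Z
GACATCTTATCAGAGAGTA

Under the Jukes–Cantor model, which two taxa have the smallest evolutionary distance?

X–Y: 3/19 differ, p = 0.158, d = 0.177.
X–Z: 7/19 differ, p = 0.368, d = 0.507.
Y–Z: 7/19 differ, p = 0.368, d = 0.507.
The smallest distance is between X and Y.

X and Y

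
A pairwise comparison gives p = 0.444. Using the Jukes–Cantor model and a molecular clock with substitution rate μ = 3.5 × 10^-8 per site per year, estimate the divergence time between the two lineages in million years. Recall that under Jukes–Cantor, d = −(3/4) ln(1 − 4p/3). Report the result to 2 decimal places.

d = −(3/4) ln(1 − 4p/3) = −0.75 ln(1 − 0.592) = −0.75 ln(0.408)
  = −0.75 × (-0.896488) = 0.672366 substitutions/site.
Under a molecular clock d = 2μt, so t = d/(2μ) = 0.672366 / (2 × 3.5 × 10^-8) = 9.61 million years.

9.61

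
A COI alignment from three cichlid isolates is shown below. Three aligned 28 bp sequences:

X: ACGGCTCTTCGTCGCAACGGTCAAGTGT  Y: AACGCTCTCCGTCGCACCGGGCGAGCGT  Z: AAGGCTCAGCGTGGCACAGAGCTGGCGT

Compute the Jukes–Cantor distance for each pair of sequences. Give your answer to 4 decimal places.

X–Y: 7/28 sites differ → p = 0.25, d = −0.75 ln(1 − 0.333333) = 0.304098 ≈ 0.3041.
X–Z: 11/28 sites differ → p ≈ 0.392857, d = −0.75 ln(1 − 0.523809) = 0.556452 ≈ 0.5565.
Y–Z: 8/28 sites differ → p ≈ 0.285714, d = −0.75 ln(1 − 0.380952) = 0.359679 ≈ 0.3597.

d(X,Y) = 0.3041, d(X,Z) = 0.5565, d(Y,Z) = 0.3597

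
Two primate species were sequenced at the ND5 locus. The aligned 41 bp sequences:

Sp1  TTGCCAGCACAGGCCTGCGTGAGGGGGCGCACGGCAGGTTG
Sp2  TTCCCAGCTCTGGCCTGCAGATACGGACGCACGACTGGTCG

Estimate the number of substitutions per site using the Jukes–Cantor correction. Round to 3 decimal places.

The sequences differ at 13 of 41 sites, so p = 13/41 ≈ 0.317073.
d = −(3/4) ln(1 − 4p/3) = −0.75 ln(1 − 0.422764) = −0.75 ln(0.577236)
  = −0.75 × (-0.549504) = 0.412128 substitutions/site.

0.412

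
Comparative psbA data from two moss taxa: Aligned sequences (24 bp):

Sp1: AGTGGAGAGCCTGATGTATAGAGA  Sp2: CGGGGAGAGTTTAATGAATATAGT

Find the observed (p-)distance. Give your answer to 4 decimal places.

The sequences differ at 8 of 24 positions (sites 1, 3, 10, 11, 13, 17, 21, 24).
p = 8/24 = 0.333333… ≈ 0.3333 (to 4 d.p.).

0.3333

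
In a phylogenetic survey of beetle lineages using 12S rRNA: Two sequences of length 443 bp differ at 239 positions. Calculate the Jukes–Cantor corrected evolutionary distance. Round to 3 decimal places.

p = 239/443 ≈ 0.539503.
d = −(3/4) ln(1 − 4p/3) = −0.75 ln(1 − 0.719337) = −0.75 ln(0.280663)
  = −0.75 × (-1.270601) = 0.952951 substitutions/site.

0.953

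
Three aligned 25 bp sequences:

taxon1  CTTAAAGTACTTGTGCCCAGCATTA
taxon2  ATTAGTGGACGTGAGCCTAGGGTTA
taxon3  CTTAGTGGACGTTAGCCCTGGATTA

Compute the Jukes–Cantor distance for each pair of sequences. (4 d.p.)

taxon1–taxon2: 9/25 sites differ → p = 0.36, d = −0.75 ln(1 − 0.48) = 0.490445 ≈ 0.4904.
taxon1–taxon3: 8/25 sites differ → p = 0.32, d = −0.75 ln(1 − 0.426667) = 0.417216 ≈ 0.4172.
taxon2–taxon3: 5/25 sites differ → p = 0.2, d = −0.75 ln(1 − 0.266667) = 0.232617 ≈ 0.2326.

d(taxon1,taxon2) = 0.4904, d(taxon1,taxon3) = 0.4172, d(taxon2,taxon3) = 0.2326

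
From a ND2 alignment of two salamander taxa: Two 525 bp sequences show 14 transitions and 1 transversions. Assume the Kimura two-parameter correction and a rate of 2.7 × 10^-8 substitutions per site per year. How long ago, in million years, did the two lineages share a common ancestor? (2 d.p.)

0.54

P = 14/525 ≈ 0.026667 and Q = 1/525 ≈ 0.001905.
Under the Kimura two-parameter model, d = −½ ln(1 − 2P − Q) − ¼ ln(1 − 2Q).
1 − 2P − Q = 0.944761, giving −½ ln(0.944761) = 0.028412.
1 − 2Q = 0.99619, giving −¼ ln(0.99619) = 0.000954.
d = 0.028412 + 0.000954 = 0.029366.
Under a molecular clock d = 2μt, so t = d/(2μ) = 0.029366 / (2 × 2.7 × 10^-8) = 0.54 million years.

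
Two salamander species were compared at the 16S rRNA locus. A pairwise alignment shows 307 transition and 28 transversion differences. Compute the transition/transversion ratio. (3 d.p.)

R = 307/28 = 10.964285… ≈ 10.964 (to 3 d.p.).

10.964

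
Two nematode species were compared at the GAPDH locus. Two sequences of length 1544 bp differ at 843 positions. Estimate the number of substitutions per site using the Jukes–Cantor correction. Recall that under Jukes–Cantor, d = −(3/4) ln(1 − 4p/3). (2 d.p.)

0.98

p = 843/1544 ≈ 0.545984.
d = −(3/4) ln(1 − 4p/3) = −0.75 ln(1 − 0.727979) = −0.75 ln(0.272021)
  = −0.75 × (-1.301876) = 0.976407 substitutions/site.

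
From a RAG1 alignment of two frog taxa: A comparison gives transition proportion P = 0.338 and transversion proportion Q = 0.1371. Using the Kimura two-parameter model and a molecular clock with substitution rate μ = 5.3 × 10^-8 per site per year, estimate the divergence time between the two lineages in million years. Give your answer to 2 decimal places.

Under the Kimura two-parameter model, d = −½ ln(1 − 2P − Q) − ¼ ln(1 − 2Q).
1 − 2P − Q = 0.1869, giving −½ ln(0.1869) = 0.838591.
1 − 2Q = 0.7258, giving −¼ ln(0.7258) = 0.080120.
d = 0.838591 + 0.080120 = 0.918711.
Under a molecular clock d = 2μt, so t = d/(2μ) = 0.918711 / (2 × 5.3 × 10^-8) = 8.67 million years.

8.67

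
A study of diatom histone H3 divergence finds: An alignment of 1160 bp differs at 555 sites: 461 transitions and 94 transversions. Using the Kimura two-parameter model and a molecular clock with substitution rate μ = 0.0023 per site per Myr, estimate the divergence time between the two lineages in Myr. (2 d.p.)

236.39

P = 461/1160 ≈ 0.397414 and Q = 94/1160 ≈ 0.081034.
Under the Kimura two-parameter model, d = −½ ln(1 − 2P − Q) − ¼ ln(1 − 2Q).
1 − 2P − Q = 0.124138, giving −½ ln(0.124138) = 1.043181.
1 − 2Q = 0.837932, giving −¼ ln(0.837932) = 0.044205.
d = 1.043181 + 0.044205 = 1.087386.
Under a molecular clock d = 2μt, so t = d/(2μ) = 1.087386 / (2 × 0.0023) = 236.39 Myr.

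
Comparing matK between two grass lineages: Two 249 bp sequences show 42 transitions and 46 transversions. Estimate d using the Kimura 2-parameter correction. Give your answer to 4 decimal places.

P = 42/249 ≈ 0.168675 and Q = 46/249 ≈ 0.184739.
Under the Kimura two-parameter model, d = −½ ln(1 − 2P − Q) − ¼ ln(1 − 2Q).
1 − 2P − Q = 0.477911, giving −½ ln(0.477911) = 0.369165.
1 − 2Q = 0.630522, giving −¼ ln(0.630522) = 0.115302.
d = 0.369165 + 0.115302 = 0.484467.

0.4845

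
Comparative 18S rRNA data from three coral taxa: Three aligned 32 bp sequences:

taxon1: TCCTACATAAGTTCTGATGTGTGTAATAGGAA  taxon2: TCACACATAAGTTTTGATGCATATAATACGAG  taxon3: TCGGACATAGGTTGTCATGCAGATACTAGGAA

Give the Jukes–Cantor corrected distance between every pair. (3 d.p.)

d(taxon1,taxon2) = 0.304, d(taxon1,taxon3) = 0.404, d(taxon2,taxon3) = 0.353

taxon1–taxon2: 8/32 sites differ → p = 0.25, d = −0.75 ln(1 − 0.333333) = 0.304098 ≈ 0.304.
taxon1–taxon3: 10/32 sites differ → p = 0.3125, d = −0.75 ln(1 − 0.416667) = 0.404248 ≈ 0.404.
taxon2–taxon3: 9/32 sites differ → p = 0.28125, d = −0.75 ln(1 − 0.375) = 0.352503 ≈ 0.353.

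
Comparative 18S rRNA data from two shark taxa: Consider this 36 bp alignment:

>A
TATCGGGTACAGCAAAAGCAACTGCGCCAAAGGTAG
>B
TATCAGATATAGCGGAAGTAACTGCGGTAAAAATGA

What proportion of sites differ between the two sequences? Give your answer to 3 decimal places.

The sequences differ at 12 of 36 positions.
p = 12/36 = 0.333333… ≈ 0.333 (to 3 d.p.).

0.333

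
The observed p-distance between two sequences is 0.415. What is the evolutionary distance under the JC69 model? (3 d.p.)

d = −(3/4) ln(1 − 4p/3) = −0.75 ln(1 − 0.553333) = −0.75 ln(0.446667)
  = −0.75 × (-0.805942) = 0.604457 substitutions/site.

0.604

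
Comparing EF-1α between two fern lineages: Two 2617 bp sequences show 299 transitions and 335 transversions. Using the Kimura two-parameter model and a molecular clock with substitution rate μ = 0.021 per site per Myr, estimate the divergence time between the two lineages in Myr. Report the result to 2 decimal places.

7.01

P = 299/2617 ≈ 0.114253 and Q = 335/2617 ≈ 0.128009.
Under the Kimura two-parameter model, d = −½ ln(1 − 2P − Q) − ¼ ln(1 − 2Q).
1 − 2P − Q = 0.643485, giving −½ ln(0.643485) = 0.220428.
1 − 2Q = 0.743982, giving −¼ ln(0.743982) = 0.073935.
d = 0.220428 + 0.073935 = 0.294363.
Under a molecular clock d = 2μt, so t = d/(2μ) = 0.294363 / (2 × 0.021) = 7.01 Myr.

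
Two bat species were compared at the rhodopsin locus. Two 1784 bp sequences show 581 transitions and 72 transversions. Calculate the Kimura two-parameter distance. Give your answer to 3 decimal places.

0.609

P = 581/1784 ≈ 0.325673 and Q = 72/1784 ≈ 0.040359.
Under the Kimura two-parameter model, d = −½ ln(1 − 2P − Q) − ¼ ln(1 − 2Q).
1 − 2P − Q = 0.308295, giving −½ ln(0.308295) = 0.588349.
1 − 2Q = 0.919282, giving −¼ ln(0.919282) = 0.021041.
d = 0.588349 + 0.021041 = 0.609390.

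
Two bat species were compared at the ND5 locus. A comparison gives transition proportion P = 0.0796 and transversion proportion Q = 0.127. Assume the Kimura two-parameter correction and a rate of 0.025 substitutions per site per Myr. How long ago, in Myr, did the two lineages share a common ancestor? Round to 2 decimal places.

Under the Kimura two-parameter model, d = −½ ln(1 − 2P − Q) − ¼ ln(1 − 2Q).
1 − 2P − Q = 0.7138, giving −½ ln(0.7138) = 0.168576.
1 − 2Q = 0.746, giving −¼ ln(0.746) = 0.073257.
d = 0.168576 + 0.073257 = 0.241833.
Under a molecular clock d = 2μt, so t = d/(2μ) = 0.241833 / (2 × 0.025) = 4.84 Myr.

4.84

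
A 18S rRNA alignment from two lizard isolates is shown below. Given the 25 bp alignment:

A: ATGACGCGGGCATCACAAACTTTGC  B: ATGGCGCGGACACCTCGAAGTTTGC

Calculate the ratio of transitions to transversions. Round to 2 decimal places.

2.00

Transitions are A↔G and C↔T; transversions are all other mismatches.
Transitions: 4. Transversions: 2.
R = 4/2 = 2.00.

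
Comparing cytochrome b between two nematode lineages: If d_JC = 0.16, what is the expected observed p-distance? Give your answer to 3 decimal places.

p = (3/4)(1 − e^(−4d/3)) = 0.75 × (1 − e^(-0.213333)) = 0.75 × (1 − 0.807887) = 0.144085.

0.144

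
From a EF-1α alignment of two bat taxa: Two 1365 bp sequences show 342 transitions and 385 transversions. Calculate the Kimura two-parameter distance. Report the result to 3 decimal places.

0.972

P = 342/1365 ≈ 0.250549 and Q = 385/1365 ≈ 0.282051.
Under the Kimura two-parameter model, d = −½ ln(1 − 2P − Q) − ¼ ln(1 − 2Q).
1 − 2P − Q = 0.216851, giving −½ ln(0.216851) = 0.764272.
1 − 2Q = 0.435898, giving −¼ ln(0.435898) = 0.207587.
d = 0.764272 + 0.207587 = 0.971859.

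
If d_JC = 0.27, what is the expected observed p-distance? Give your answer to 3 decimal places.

p = (3/4)(1 − e^(−4d/3)) = 0.75 × (1 − e^(-0.36)) = 0.75 × (1 − 0.697676) = 0.226743.

0.227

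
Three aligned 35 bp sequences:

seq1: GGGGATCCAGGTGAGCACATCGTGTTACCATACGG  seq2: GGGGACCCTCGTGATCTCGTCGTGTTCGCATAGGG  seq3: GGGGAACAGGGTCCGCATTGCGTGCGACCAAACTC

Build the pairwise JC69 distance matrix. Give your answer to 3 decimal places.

seq1–seq2: 9/35 sites differ → p ≈ 0.257143, d = −0.75 ln(1 − 0.342857) = 0.314890 ≈ 0.315.
seq1–seq3: 13/35 sites differ → p ≈ 0.371429, d = −0.75 ln(1 − 0.495239) = 0.512753 ≈ 0.513.
seq2–seq3: 19/35 sites differ → p ≈ 0.542857, d = −0.75 ln(1 − 0.723809) = 0.964997 ≈ 0.965.

d(seq1,seq2) = 0.315, d(seq1,seq3) = 0.513, d(seq2,seq3) = 0.965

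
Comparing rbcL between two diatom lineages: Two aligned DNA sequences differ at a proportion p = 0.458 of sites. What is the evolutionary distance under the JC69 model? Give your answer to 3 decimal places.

0.707

d = −(3/4) ln(1 − 4p/3) = −0.75 ln(1 − 0.610667) = −0.75 ln(0.389333)
  = −0.75 × (-0.943320) = 0.707490 substitutions/site.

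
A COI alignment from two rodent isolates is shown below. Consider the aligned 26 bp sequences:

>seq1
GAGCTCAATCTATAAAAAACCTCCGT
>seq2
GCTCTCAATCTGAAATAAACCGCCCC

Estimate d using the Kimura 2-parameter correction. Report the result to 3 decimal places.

Of 26 sites, 2 differences are transitions and 6 are transversions, so P = 2/26 ≈ 0.076923 and Q = 6/26 ≈ 0.230769.
Under the Kimura two-parameter model, d = −½ ln(1 − 2P − Q) − ¼ ln(1 − 2Q).
1 − 2P − Q = 0.615385, giving −½ ln(0.615385) = 0.242754.
1 − 2Q = 0.538462, giving −¼ ln(0.538462) = 0.154760.
d = 0.242754 + 0.154760 = 0.397514.

0.398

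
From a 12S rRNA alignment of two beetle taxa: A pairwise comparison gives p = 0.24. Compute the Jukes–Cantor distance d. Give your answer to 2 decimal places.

d = −(3/4) ln(1 − 4p/3) = −0.75 ln(1 − 0.32) = −0.75 ln(0.68)
  = −0.75 × (-0.385662) = 0.289247 substitutions/site.

0.29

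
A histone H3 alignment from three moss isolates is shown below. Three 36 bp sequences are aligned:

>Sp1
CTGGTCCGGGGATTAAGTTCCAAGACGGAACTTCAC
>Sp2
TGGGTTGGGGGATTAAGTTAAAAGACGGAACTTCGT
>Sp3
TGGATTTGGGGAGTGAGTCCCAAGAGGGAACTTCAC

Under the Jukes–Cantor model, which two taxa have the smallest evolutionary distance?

Sp1–Sp2: 8/36 differ, p = 0.222, d = 0.264.
Sp1–Sp3: 9/36 differ, p = 0.250, d = 0.304.
Sp2–Sp3: 10/36 differ, p = 0.278, d = 0.347.
The smallest distance is between Sp1 and Sp2.

Sp1 and Sp2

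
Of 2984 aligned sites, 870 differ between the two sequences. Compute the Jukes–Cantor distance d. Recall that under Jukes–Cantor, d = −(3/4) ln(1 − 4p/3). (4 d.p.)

p = 870/2984 ≈ 0.291555.
d = −(3/4) ln(1 − 4p/3) = −0.75 ln(1 − 0.38874) = −0.75 ln(0.61126)
  = −0.75 × (-0.492233) = 0.369175 substitutions/site.

0.3692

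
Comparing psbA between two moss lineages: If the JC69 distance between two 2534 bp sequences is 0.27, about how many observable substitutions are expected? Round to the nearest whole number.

Invert JC69: p = (3/4)(1 − e^(−4d/3)) = 0.75 × (1 − e^(-0.36)) = 0.75 × (1 − 0.697676) = 0.226743.
Expected differing sites = pL ≈ 0.226743 × 2534 = 574.566762 ≈ 575.

575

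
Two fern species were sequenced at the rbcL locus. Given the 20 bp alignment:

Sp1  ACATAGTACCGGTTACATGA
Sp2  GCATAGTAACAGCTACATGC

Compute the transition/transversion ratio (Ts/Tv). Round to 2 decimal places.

1.50

Transitions are A↔G and C↔T; transversions are all other mismatches.
Transitions: 3. Transversions: 2.
R = 3/2 = 1.50.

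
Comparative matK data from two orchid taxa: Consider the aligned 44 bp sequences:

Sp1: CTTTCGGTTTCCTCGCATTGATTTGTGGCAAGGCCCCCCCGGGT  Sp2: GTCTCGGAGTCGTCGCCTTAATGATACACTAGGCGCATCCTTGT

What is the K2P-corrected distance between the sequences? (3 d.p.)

0.656

Of 44 sites, 4 differences are transitions and 15 are transversions, so P = 4/44 ≈ 0.090909 and Q = 15/44 ≈ 0.340909.
Under the Kimura two-parameter model, d = −½ ln(1 − 2P − Q) − ¼ ln(1 − 2Q).
1 − 2P − Q = 0.477273, giving −½ ln(0.477273) = 0.369833.
1 − 2Q = 0.318182, giving −¼ ln(0.318182) = 0.286283.
d = 0.369833 + 0.286283 = 0.656116.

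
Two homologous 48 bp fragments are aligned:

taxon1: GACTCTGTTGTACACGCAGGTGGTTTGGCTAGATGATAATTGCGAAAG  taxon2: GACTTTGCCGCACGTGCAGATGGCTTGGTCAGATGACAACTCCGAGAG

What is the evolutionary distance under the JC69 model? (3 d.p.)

0.369

The sequences differ at 14 of 48 sites, so p = 14/48 ≈ 0.291667.
d = −(3/4) ln(1 − 4p/3) = −0.75 ln(1 − 0.388889) = −0.75 ln(0.611111)
  = −0.75 × (-0.492477) = 0.369358 substitutions/site.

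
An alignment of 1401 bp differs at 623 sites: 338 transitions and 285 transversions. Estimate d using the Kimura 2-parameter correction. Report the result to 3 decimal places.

P = 338/1401 ≈ 0.241256 and Q = 285/1401 ≈ 0.203426.
Under the Kimura two-parameter model, d = −½ ln(1 − 2P − Q) − ¼ ln(1 − 2Q).
1 − 2P − Q = 0.314062, giving −½ ln(0.314062) = 0.579082.
1 − 2Q = 0.593148, giving −¼ ln(0.593148) = 0.130578.
d = 0.579082 + 0.130578 = 0.709660.

0.710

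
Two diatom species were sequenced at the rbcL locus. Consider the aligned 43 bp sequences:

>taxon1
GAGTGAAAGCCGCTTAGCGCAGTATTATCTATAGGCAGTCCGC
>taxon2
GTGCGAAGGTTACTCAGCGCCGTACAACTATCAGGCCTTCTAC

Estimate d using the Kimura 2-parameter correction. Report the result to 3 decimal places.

Of 43 sites, 12 differences are transitions and 7 are transversions, so P = 12/43 ≈ 0.27907 and Q = 7/43 ≈ 0.162791.
Under the Kimura two-parameter model, d = −½ ln(1 − 2P − Q) − ¼ ln(1 − 2Q).
1 − 2P − Q = 0.279069, giving −½ ln(0.279069) = 0.638148.
1 − 2Q = 0.674418, giving −¼ ln(0.674418) = 0.098476.
d = 0.638148 + 0.098476 = 0.736624.

0.737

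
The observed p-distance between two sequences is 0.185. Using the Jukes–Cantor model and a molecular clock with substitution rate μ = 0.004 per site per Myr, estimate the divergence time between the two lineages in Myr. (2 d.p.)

26.55

d = −(3/4) ln(1 − 4p/3) = −0.75 ln(1 − 0.246667) = −0.75 ln(0.753333)
  = −0.75 × (-0.283248) = 0.212436 substitutions/site.
Under a molecular clock d = 2μt, so t = d/(2μ) = 0.212436 / (2 × 0.004) = 26.55 Myr.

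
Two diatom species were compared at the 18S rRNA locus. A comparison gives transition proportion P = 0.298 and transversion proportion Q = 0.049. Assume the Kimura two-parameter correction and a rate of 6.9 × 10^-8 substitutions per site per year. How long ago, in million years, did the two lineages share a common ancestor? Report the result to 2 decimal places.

3.94

Under the Kimura two-parameter model, d = −½ ln(1 − 2P − Q) − ¼ ln(1 − 2Q).
1 − 2P − Q = 0.355, giving −½ ln(0.355) = 0.517819.
1 − 2Q = 0.902, giving −¼ ln(0.902) = 0.025785.
d = 0.517819 + 0.025785 = 0.543604.
Under a molecular clock d = 2μt, so t = d/(2μ) = 0.543604 / (2 × 6.9 × 10^-8) = 3.94 million years.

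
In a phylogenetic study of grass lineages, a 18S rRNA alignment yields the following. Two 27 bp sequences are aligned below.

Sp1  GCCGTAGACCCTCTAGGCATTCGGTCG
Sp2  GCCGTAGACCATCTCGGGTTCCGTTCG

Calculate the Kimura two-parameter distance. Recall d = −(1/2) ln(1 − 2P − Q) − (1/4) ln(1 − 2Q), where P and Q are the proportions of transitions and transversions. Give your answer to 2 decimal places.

Of 27 sites, 1 differences are transitions and 5 are transversions, so P = 1/27 ≈ 0.037037 and Q = 5/27 ≈ 0.185185.
Under the Kimura two-parameter model, d = −½ ln(1 − 2P − Q) − ¼ ln(1 − 2Q).
1 − 2P − Q = 0.740741, giving −½ ln(0.740741) = 0.150052.
1 − 2Q = 0.62963, giving −¼ ln(0.62963) = 0.115656.
d = 0.150052 + 0.115656 = 0.265708.

0.27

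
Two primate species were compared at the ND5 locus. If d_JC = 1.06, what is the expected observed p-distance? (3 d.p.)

p = (3/4)(1 − e^(−4d/3)) = 0.75 × (1 − e^(-1.413333)) = 0.75 × (1 − 0.243331) = 0.567502.

0.568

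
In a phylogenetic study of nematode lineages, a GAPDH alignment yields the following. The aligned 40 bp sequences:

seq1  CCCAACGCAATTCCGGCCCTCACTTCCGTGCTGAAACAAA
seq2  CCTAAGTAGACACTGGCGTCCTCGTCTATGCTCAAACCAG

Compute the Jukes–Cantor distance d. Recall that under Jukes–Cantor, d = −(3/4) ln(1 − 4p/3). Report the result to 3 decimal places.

The sequences differ at 18 of 40 sites, so p = 18/40 = 0.45.
d = −(3/4) ln(1 − 4p/3) = −0.75 ln(1 − 0.6) = −0.75 ln(0.4)
  = −0.75 × (-0.916291) = 0.687218 substitutions/site.

0.687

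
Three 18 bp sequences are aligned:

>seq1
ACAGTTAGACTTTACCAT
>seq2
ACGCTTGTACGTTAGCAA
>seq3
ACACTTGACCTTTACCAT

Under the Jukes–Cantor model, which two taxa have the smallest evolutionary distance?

seq1–seq2: 7/18 differ, p = 0.389, d = 0.548.
seq1–seq3: 4/18 differ, p = 0.222, d = 0.264.
seq2–seq3: 6/18 differ, p = 0.333, d = 0.441.
The smallest distance is between seq1 and seq3.

seq1 and seq3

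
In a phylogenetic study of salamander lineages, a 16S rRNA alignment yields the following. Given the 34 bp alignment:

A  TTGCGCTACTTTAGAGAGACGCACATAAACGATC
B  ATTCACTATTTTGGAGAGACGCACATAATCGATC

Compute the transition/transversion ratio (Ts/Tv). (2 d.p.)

1.00

Transitions are A↔G and C↔T; transversions are all other mismatches.
Transitions: 3. Transversions: 3.
R = 3/3 = 1.00.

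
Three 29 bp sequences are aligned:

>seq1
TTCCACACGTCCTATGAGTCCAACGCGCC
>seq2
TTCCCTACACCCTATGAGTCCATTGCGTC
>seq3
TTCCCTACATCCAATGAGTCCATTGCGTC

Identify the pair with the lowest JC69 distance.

seq1–seq2: 7/29 differ, p = 0.241, d = 0.291.
seq1–seq3: 7/29 differ, p = 0.241, d = 0.291.
seq2–seq3: 2/29 differ, p = 0.069, d = 0.072.
The smallest distance is between seq2 and seq3.

seq2 and seq3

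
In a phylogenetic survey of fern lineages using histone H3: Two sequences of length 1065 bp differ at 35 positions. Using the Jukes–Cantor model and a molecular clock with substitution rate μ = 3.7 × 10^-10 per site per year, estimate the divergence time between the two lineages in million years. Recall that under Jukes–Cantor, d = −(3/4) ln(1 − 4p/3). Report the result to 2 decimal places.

p = 35/1065 ≈ 0.032864.
d = −(3/4) ln(1 − 4p/3) = −0.75 ln(1 − 0.043819) = −0.75 ln(0.956181)
  = −0.75 × (-0.044808) = 0.033606 substitutions/site.
Under a molecular clock d = 2μt, so t = d/(2μ) = 0.033606 / (2 × 3.7 × 10^-10) = 45.41 million years.

45.41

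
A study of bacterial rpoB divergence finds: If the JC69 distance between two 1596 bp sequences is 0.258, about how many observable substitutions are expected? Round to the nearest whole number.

Invert JC69: p = (3/4)(1 − e^(−4d/3)) = 0.75 × (1 − e^(-0.344)) = 0.75 × (1 − 0.708929) = 0.218303.
Expected differing sites = pL ≈ 0.218303 × 1596 = 348.411588 ≈ 348.

348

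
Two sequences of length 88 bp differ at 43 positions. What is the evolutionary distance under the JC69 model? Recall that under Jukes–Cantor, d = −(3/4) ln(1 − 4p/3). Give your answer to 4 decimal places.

p = 43/88 ≈ 0.488636.
d = −(3/4) ln(1 − 4p/3) = −0.75 ln(1 − 0.651515) = −0.75 ln(0.348485)
  = −0.75 × (-1.054160) = 0.790620 substitutions/site.

0.7906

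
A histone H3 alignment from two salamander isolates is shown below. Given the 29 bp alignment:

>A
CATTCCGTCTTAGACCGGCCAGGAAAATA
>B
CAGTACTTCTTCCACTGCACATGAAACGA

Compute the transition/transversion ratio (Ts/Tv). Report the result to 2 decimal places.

0.10

Transitions are A↔G and C↔T; transversions are all other mismatches.
Transitions: 1. Transversions: 10.
R = 1/10 = 0.10.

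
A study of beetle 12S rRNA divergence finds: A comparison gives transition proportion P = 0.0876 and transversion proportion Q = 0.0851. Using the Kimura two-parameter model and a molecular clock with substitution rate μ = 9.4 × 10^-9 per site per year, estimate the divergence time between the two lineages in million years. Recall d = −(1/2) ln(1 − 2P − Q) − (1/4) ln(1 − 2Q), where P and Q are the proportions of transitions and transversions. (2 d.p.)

10.50

Under the Kimura two-parameter model, d = −½ ln(1 − 2P − Q) − ¼ ln(1 − 2Q).
1 − 2P − Q = 0.7397, giving −½ ln(0.7397) = 0.150755.
1 − 2Q = 0.8298, giving −¼ ln(0.8298) = 0.046643.
d = 0.150755 + 0.046643 = 0.197398.
Under a molecular clock d = 2μt, so t = d/(2μ) = 0.197398 / (2 × 9.4 × 10^-9) = 10.50 million years.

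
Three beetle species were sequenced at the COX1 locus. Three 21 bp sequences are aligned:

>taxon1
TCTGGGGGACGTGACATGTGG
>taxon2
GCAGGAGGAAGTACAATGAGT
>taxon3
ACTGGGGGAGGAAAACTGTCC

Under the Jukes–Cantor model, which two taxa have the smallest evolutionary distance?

taxon1 and taxon3

taxon1–taxon2: 9/21 differ, p = 0.429, d = 0.635.
taxon1–taxon3: 8/21 differ, p = 0.381, d = 0.532.
taxon2–taxon3: 10/21 differ, p = 0.476, d = 0.756.
The smallest distance is between taxon1 and taxon3.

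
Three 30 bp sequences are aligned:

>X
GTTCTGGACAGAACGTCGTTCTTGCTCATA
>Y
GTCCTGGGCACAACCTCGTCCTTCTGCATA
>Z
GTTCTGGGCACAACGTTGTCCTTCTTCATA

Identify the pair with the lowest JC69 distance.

Y and Z

X–Y: 8/30 differ, p = 0.267, d = 0.330.
X–Z: 6/30 differ, p = 0.200, d = 0.233.
Y–Z: 4/30 differ, p = 0.133, d = 0.147.
The smallest distance is between Y and Z.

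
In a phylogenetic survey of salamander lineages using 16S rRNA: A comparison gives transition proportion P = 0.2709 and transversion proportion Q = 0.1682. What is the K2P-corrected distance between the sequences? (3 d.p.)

0.721

Under the Kimura two-parameter model, d = −½ ln(1 − 2P − Q) − ¼ ln(1 − 2Q).
1 − 2P − Q = 0.29, giving −½ ln(0.29) = 0.618937.
1 − 2Q = 0.6636, giving −¼ ln(0.6636) = 0.102519.
d = 0.618937 + 0.102519 = 0.721456.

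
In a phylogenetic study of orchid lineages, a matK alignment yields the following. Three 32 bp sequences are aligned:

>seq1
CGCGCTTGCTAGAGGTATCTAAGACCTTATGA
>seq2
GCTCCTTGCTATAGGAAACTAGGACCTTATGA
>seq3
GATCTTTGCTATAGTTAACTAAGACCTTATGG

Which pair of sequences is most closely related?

seq2 and seq3

seq1–seq2: 8/32 differ, p = 0.250, d = 0.304.
seq1–seq3: 9/32 differ, p = 0.281, d = 0.353.
seq2–seq3: 6/32 differ, p = 0.188, d = 0.216.
The smallest distance is between seq2 and seq3.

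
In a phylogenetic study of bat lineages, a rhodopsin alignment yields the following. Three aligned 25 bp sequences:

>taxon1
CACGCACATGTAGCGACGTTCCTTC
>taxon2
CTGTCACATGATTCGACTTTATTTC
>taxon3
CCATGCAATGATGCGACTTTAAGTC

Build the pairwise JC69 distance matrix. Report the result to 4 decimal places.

d(taxon1,taxon2) = 0.4904, d(taxon1,taxon3) = 0.7662, d(taxon2,taxon3) = 0.4172

taxon1–taxon2: 9/25 sites differ → p = 0.36, d = −0.75 ln(1 − 0.48) = 0.490445 ≈ 0.4904.
taxon1–taxon3: 12/25 sites differ → p = 0.48, d = −0.75 ln(1 − 0.64) = 0.766238 ≈ 0.7662.
taxon2–taxon3: 8/25 sites differ → p = 0.32, d = −0.75 ln(1 − 0.426667) = 0.417216 ≈ 0.4172.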